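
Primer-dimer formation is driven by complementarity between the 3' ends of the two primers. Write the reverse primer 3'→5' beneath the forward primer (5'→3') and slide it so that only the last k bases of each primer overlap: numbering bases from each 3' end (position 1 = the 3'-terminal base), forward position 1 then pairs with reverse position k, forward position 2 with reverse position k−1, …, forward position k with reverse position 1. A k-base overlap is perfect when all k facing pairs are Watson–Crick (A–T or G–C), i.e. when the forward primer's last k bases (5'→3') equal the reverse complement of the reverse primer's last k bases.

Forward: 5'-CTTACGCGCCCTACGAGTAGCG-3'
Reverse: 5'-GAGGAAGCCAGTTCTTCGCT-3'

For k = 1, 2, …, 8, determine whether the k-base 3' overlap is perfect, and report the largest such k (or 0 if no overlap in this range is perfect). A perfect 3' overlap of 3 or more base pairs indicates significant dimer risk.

Longest perfect overlap: 4 complementary base pairs; significant dimer risk (threshold 3).

Last 8 bases (5'→3') — forward …GAGTAGCG, reverse …TCTTCGCT.
Reverse complement of the reverse primer's last 8 bases: AGCGAAGA; its first k bases are the reverse complement of the reverse primer's last k bases, so a perfect k-base overlap needs the forward primer's last k bases to equal them.
Comparing (forward last k vs required): k=1: G vs A ✗; k=2: CG vs AG ✗; k=3: GCG vs AGC ✗; k=4: AGCG vs AGCG ✓; k=5: TAGCG vs AGCGA ✗; k=6: GTAGCG vs AGCGAA ✗; k=7: AGTAGCG vs AGCGAAG ✗; k=8: GAGTAGCG vs AGCGAAGA ✗.
Only k = 4 is perfect, so the longest perfect 3' overlap is 4.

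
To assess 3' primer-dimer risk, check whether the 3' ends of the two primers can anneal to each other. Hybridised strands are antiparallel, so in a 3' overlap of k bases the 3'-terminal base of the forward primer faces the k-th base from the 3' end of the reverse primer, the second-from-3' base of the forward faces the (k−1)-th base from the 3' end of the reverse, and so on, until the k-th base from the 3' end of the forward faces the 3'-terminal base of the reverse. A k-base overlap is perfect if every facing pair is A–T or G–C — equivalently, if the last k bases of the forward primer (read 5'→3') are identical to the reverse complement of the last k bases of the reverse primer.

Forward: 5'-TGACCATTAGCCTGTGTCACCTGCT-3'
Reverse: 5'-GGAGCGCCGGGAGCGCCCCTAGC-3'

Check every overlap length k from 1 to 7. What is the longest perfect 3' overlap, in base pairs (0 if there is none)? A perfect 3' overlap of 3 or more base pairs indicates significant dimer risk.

Longest perfect overlap: 3 complementary base pairs; significant dimer risk (threshold 3).

Last 7 bases (5'→3') — forward …ACCTGCT, reverse …CCCTAGC.
Reverse complement of the reverse primer's last 7 bases: GCTAGGG; its first k bases are the reverse complement of the reverse primer's last k bases, so a perfect k-base overlap needs the forward primer's last k bases to equal them.
Comparing (forward last k vs required): k=1: T vs G ✗; k=2: CT vs GC ✗; k=3: GCT vs GCT ✓; k=4: TGCT vs GCTA ✗; k=5: CTGCT vs GCTAG ✗; k=6: CCTGCT vs GCTAGG ✗; k=7: ACCTGCT vs GCTAGGG ✗.
Only k = 3 is perfect, so the longest perfect 3' overlap is 3.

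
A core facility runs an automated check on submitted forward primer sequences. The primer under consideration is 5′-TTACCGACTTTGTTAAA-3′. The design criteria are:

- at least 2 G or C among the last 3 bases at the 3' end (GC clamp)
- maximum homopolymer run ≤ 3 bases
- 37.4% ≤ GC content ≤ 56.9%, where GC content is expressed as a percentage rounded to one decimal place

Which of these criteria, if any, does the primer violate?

Fails: GC clamp, GC content.

Base counts: A=5, T=7, G=2, C=3 (length 17).
GC clamp: 3' end AAA has 0 G/C, need ≥2 ✗
homopolymer run: longest run = 3 ✓
GC content: GC 5/17 = 29.4%, outside 37.4–56.9% ✗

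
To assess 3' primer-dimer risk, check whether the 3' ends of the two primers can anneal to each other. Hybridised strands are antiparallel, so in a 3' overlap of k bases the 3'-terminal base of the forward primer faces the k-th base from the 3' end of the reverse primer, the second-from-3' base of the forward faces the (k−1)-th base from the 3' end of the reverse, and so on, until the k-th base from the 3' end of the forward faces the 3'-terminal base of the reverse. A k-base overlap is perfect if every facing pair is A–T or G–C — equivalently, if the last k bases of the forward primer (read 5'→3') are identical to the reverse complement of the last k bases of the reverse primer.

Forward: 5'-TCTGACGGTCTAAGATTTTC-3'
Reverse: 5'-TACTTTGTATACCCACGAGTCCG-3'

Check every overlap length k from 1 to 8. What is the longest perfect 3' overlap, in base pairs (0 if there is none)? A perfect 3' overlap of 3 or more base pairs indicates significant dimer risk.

Last 8 bases (5'→3') — forward …AGATTTTC, reverse …CGAGTCCG.
Reverse complement of the reverse primer's last 8 bases: CGGACTCG; its first k bases are the reverse complement of the reverse primer's last k bases, so a perfect k-base overlap needs the forward primer's last k bases to equal them.
Comparing (forward last k vs required): k=1: C vs C ✓; k=2: TC vs CG ✗; k=3: TTC vs CGG ✗; k=4: TTTC vs CGGA ✗; k=5: TTTTC vs CGGAC ✗; k=6: ATTTTC vs CGGACT ✗; k=7: GATTTTC vs CGGACTC ✗; k=8: AGATTTTC vs CGGACTCG ✗.
Only k = 1 is perfect, so the longest perfect 3' overlap is 1.

Longest perfect overlap: 1 complementary base pair; below the dimer-risk threshold (threshold 3).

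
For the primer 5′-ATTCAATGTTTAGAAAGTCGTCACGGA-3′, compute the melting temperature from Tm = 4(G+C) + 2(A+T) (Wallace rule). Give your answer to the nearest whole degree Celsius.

Base counts: A=9, T=8, G=6, C=4 (length 27).
Tm = 2·(9+8) + 4·(6+4) = 2·17 + 4·10 = 34 + 40 = 74°C.

74°C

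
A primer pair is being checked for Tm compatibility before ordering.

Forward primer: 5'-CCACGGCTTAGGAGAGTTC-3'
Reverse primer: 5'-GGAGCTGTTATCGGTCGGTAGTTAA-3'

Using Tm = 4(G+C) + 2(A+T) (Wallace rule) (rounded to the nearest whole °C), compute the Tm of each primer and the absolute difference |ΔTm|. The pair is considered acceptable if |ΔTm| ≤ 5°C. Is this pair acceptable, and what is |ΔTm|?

Forward: A=4 T=4 G=6 C=5 → Tm = 2·8 + 4·11 = 60°C.
Reverse: A=5 T=8 G=9 C=3 → Tm = 2·13 + 4·12 = 74°C.
|ΔTm| = |60 − 74| = 14°C, > 5°C.

|ΔTm| = 14°C; the pair is not acceptable.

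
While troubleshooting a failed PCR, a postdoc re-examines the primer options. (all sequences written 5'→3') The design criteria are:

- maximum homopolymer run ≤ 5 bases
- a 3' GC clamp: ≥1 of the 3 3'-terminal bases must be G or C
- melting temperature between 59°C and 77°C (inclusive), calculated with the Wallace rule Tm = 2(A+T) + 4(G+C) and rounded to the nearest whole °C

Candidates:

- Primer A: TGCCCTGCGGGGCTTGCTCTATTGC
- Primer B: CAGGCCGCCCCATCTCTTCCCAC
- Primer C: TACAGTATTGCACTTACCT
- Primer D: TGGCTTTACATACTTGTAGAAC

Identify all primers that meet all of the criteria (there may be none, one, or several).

Primer A (25 nt, A=1 T=8 G=8 C=8): longest run = 4 ✓; 3' end TGC has 2 G/C ✓; Tm = 2·9 + 4·16 = 82°C, outside 59–77°C ✗ — fails.
Primer B (23 nt, A=3 T=4 G=3 C=13): longest run = 4 ✓; 3' end CAC has 2 G/C ✓; Tm = 2·7 + 4·16 = 78°C, outside 59–77°C ✗ — fails.
Primer C (19 nt, A=5 T=7 G=2 C=5): longest run = 2 ✓; 3' end CCT has 2 G/C ✓; Tm = 2·12 + 4·7 = 52°C, outside 59–77°C ✗ — fails.
Primer D (22 nt, A=6 T=8 G=4 C=4): longest run = 3 ✓; 3' end AAC has 1 G/C ✓; Tm = 2·14 + 4·8 = 60°C ✓ — passes.

Primer D only.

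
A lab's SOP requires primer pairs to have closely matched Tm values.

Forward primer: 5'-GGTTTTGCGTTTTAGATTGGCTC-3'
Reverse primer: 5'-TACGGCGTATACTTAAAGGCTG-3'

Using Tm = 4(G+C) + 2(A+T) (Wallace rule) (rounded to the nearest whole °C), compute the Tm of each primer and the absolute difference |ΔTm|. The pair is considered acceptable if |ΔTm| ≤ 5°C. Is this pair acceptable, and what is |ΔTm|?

Forward: A=2 T=11 G=7 C=3 → Tm = 2·13 + 4·10 = 66°C.
Reverse: A=6 T=6 G=6 C=4 → Tm = 2·12 + 4·10 = 64°C.
|ΔTm| = |66 − 64| = 2°C, ≤ 5°C.

|ΔTm| = 2°C; the pair is acceptable.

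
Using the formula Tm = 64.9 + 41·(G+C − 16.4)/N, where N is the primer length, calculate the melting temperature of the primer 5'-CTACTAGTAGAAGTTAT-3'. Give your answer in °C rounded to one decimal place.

37.4°C

Base counts: A=6, T=6, G=3, C=2; G+C = 5, N = 17.
Tm = 64.9 + 41·(5 − 16.4)/17 = 64.9 + -467.40/17 = 37.4°C.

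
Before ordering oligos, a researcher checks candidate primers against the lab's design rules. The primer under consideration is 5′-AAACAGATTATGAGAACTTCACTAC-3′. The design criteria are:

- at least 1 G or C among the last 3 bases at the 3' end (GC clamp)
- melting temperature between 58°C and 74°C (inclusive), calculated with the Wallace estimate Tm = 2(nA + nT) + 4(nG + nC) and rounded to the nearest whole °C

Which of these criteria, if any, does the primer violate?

Meets all criteria.

Base counts: A=11, T=6, G=3, C=5 (length 25).
GC clamp: 3' end TAC has 1 G/C ✓
Tm: Tm = 2·17 + 4·8 = 66°C ✓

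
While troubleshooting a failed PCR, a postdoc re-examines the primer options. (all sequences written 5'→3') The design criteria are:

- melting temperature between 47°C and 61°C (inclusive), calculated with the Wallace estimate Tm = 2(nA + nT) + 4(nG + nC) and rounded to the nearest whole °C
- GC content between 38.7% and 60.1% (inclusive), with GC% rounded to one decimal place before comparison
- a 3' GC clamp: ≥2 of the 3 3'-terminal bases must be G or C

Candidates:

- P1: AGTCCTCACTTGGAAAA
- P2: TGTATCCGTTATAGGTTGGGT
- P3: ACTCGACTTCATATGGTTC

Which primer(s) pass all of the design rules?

P1 (17 nt, A=6 T=4 G=3 C=4): Tm = 2·10 + 4·7 = 48°C ✓; GC 7/17 = 41.2% ✓; 3' end AAA has 0 G/C, need ≥2 ✗ — fails.
P2 (21 nt, A=3 T=9 G=7 C=2): Tm = 2·12 + 4·9 = 60°C ✓; GC 9/21 = 42.9% ✓; 3' end GGT has 2 G/C ✓ — passes.
P3 (19 nt, A=4 T=7 G=3 C=5): Tm = 2·11 + 4·8 = 54°C ✓; GC 8/19 = 42.1% ✓; 3' end TTC has 1 G/C, need ≥2 ✗ — fails.

P2 only.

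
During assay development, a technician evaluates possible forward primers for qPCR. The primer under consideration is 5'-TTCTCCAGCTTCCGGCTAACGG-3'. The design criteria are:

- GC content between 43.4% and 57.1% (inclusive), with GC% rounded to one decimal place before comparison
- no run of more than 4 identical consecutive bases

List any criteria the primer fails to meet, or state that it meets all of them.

Base counts: A=3, T=6, G=5, C=8 (length 22).
GC content: GC 13/22 = 59.1%, outside 43.4–57.1% ✗
homopolymer run: longest run = 2 ✓

Fails: GC content.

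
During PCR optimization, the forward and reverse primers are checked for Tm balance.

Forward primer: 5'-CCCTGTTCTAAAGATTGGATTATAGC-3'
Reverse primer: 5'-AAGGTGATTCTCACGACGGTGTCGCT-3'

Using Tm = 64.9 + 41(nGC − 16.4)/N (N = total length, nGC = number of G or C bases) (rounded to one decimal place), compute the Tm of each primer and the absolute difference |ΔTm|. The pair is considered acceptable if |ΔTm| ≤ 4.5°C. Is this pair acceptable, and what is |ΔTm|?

Forward: G+C = 10, N = 26 → Tm = 64.9 + 41·(10 − 16.4)/26 = 54.8°C.
Reverse: G+C = 14, N = 26 → Tm = 64.9 + 41·(14 − 16.4)/26 = 61.1°C.
|ΔTm| = |54.8 − 61.1| = 6.3°C, > 4.5°C.

|ΔTm| = 6.3°C; the pair is not acceptable.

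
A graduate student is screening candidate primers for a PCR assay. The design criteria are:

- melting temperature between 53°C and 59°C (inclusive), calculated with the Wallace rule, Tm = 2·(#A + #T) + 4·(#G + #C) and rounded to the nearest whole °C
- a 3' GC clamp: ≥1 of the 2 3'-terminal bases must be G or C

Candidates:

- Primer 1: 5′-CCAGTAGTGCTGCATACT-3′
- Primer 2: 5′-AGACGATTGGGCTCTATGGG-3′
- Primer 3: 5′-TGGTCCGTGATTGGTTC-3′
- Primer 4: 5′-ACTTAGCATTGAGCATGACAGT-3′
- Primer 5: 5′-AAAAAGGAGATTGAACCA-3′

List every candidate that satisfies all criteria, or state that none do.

Primer 1 (18 nt, A=4 T=5 G=4 C=5): Tm = 2·9 + 4·9 = 54°C ✓; 3' end CT has 1 G/C ✓ — passes.
Primer 2 (20 nt, A=4 T=5 G=8 C=3): Tm = 2·9 + 4·11 = 62°C, outside 53–59°C ✗; 3' end GG has 2 G/C ✓ — fails.
Primer 3 (17 nt, A=1 T=7 G=6 C=3): Tm = 2·8 + 4·9 = 52°C, outside 53–59°C ✗; 3' end TC has 1 G/C ✓ — fails.
Primer 4 (22 nt, A=7 T=6 G=5 C=4): Tm = 2·13 + 4·9 = 62°C, outside 53–59°C ✗; 3' end GT has 1 G/C ✓ — fails.
Primer 5 (18 nt, A=10 T=2 G=4 C=2): Tm = 2·12 + 4·6 = 48°C, outside 53–59°C ✗; 3' end CA has 1 G/C ✓ — fails.

Primer 1 only.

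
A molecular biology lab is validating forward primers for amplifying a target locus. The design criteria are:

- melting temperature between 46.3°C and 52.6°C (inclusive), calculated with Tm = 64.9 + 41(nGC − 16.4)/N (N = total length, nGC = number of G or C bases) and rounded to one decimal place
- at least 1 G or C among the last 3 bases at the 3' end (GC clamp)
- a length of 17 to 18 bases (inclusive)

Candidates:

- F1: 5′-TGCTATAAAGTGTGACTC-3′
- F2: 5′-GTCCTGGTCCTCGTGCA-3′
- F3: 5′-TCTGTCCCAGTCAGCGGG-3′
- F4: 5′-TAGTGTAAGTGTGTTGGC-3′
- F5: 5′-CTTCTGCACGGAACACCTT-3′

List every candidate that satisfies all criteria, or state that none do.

F2 only.

F1 (18 nt, A=5 T=6 G=4 C=3): Tm = 64.9 + 41·(7 − 16.4)/18 = 43.5°C, outside 46.3–52.6°C ✗; 3' end CTC has 2 G/C ✓; length 18 ✓ — fails.
F2 (17 nt, A=1 T=5 G=5 C=6): Tm = 64.9 + 41·(11 − 16.4)/17 = 51.9°C ✓; 3' end GCA has 2 G/C ✓; length 17 ✓ — passes.
F3 (18 nt, A=2 T=4 G=6 C=6): Tm = 64.9 + 41·(12 − 16.4)/18 = 54.9°C, outside 46.3–52.6°C ✗; 3' end GGG has 3 G/C ✓; length 18 ✓ — fails.
F4 (18 nt, A=3 T=7 G=7 C=1): Tm = 64.9 + 41·(8 − 16.4)/18 = 45.8°C, outside 46.3–52.6°C ✗; 3' end GGC has 3 G/C ✓; length 18 ✓ — fails.
F5 (19 nt, A=4 T=5 G=3 C=7): Tm = 64.9 + 41·(10 − 16.4)/19 = 51.1°C ✓; 3' end CTT has 1 G/C ✓; length 19, outside 17–18 ✗ — fails.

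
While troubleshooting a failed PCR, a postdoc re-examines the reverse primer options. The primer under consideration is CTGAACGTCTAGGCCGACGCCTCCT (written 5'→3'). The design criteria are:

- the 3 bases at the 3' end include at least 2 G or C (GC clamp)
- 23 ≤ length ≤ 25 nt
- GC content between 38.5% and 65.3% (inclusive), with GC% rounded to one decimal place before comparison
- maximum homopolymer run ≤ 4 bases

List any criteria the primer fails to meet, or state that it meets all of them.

Meets all criteria.

Base counts: A=4, T=5, G=6, C=10 (length 25).
GC clamp: 3' end CCT has 2 G/C ✓
length: length 25 ✓
GC content: GC 16/25 = 64.0% ✓
homopolymer run: longest run = 2 ✓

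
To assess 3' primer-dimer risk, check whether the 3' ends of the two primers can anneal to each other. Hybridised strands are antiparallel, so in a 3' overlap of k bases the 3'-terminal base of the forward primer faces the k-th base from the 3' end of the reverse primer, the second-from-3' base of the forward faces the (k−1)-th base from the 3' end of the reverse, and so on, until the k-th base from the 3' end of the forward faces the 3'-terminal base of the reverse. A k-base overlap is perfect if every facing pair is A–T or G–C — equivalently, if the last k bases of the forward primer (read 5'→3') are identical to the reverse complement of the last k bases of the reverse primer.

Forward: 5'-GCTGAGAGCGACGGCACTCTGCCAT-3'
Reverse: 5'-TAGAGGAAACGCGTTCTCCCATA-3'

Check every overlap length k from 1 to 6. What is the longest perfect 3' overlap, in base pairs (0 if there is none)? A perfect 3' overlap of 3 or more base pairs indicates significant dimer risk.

Last 6 bases (5'→3') — forward …TGCCAT, reverse …CCCATA.
Reverse complement of the reverse primer's last 6 bases: TATGGG; its first k bases are the reverse complement of the reverse primer's last k bases, so a perfect k-base overlap needs the forward primer's last k bases to equal them.
Comparing (forward last k vs required): k=1: T vs T ✓; k=2: AT vs TA ✗; k=3: CAT vs TAT ✗; k=4: CCAT vs TATG ✗; k=5: GCCAT vs TATGG ✗; k=6: TGCCAT vs TATGGG ✗.
Only k = 1 is perfect, so the longest perfect 3' overlap is 1.

Longest perfect overlap: 1 complementary base pair; below the dimer-risk threshold (threshold 3).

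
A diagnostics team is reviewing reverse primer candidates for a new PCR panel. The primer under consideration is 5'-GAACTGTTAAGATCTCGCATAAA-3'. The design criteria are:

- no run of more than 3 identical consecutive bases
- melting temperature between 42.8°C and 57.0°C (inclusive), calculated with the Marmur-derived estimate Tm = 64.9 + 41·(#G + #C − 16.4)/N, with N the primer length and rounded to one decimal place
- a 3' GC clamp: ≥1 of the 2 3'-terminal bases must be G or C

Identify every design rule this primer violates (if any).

Base counts: A=9, T=6, G=4, C=4 (length 23).
homopolymer run: longest run = 3 ✓
Tm: Tm = 64.9 + 41·(8 − 16.4)/23 = 49.9°C ✓
GC clamp: 3' end AA has 0 G/C, need ≥1 ✗

Fails: GC clamp.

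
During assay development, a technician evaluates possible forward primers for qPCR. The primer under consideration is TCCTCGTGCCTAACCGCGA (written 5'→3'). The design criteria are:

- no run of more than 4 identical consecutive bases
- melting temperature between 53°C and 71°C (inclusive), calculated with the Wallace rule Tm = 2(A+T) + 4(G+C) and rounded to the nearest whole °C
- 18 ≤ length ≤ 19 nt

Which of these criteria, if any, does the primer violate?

Base counts: A=3, T=4, G=4, C=8 (length 19).
homopolymer run: longest run = 2 ✓
Tm: Tm = 2·7 + 4·12 = 62°C ✓
length: length 19 ✓

Meets all criteria.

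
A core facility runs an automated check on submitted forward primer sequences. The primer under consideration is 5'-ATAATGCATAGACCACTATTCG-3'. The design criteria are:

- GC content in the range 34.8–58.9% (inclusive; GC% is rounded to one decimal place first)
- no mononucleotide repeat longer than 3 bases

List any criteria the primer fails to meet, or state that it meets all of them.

Base counts: A=8, T=6, G=3, C=5 (length 22).
GC content: GC 8/22 = 36.4% ✓
homopolymer run: longest run = 2 ✓

Meets all criteria.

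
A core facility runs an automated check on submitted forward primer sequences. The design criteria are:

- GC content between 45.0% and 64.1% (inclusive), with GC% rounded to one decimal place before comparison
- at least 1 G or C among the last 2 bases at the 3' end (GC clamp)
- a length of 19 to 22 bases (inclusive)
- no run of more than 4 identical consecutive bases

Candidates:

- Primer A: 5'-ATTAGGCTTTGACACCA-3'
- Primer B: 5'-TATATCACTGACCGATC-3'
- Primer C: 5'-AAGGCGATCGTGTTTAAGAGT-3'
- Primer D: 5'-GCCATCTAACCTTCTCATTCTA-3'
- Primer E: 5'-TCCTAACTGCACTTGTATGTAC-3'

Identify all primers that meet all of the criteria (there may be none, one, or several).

None of the candidates satisfy all criteria.

Primer A (17 nt, A=5 T=5 G=3 C=4): GC 7/17 = 41.2%, outside 45.0–64.1% ✗; 3' end CA has 1 G/C ✓; length 17, outside 19–22 ✗; longest run = 3 ✓ — fails.
Primer B (17 nt, A=5 T=5 G=2 C=5): GC 7/17 = 41.2%, outside 45.0–64.1% ✗; 3' end TC has 1 G/C ✓; length 17, outside 19–22 ✗; longest run = 2 ✓ — fails.
Primer C (21 nt, A=6 T=6 G=7 C=2): GC 9/21 = 42.9%, outside 45.0–64.1% ✗; 3' end GT has 1 G/C ✓; length 21 ✓; longest run = 3 ✓ — fails.
Primer D (22 nt, A=5 T=8 G=1 C=8): GC 9/22 = 40.9%, outside 45.0–64.1% ✗; 3' end TA has 0 G/C, need ≥1 ✗; length 22 ✓; longest run = 2 ✓ — fails.
Primer E (22 nt, A=5 T=8 G=3 C=6): GC 9/22 = 40.9%, outside 45.0–64.1% ✗; 3' end AC has 1 G/C ✓; length 22 ✓; longest run = 2 ✓ — fails.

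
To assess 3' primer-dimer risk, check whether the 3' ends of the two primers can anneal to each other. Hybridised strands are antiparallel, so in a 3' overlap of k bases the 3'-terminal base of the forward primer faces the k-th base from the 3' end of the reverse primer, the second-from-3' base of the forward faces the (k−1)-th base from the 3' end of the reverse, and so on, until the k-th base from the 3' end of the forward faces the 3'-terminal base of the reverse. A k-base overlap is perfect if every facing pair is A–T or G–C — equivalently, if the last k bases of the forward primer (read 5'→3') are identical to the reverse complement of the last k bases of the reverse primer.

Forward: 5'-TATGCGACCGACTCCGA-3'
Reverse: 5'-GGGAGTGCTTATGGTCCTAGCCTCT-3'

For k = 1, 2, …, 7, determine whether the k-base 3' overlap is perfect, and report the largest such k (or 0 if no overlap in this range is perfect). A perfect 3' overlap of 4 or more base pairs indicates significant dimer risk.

Longest perfect overlap: 1 complementary base pair; below the dimer-risk threshold (threshold 4).

Last 7 bases (5'→3') — forward …ACTCCGA, reverse …AGCCTCT.
Reverse complement of the reverse primer's last 7 bases: AGAGGCT; its first k bases are the reverse complement of the reverse primer's last k bases, so a perfect k-base overlap needs the forward primer's last k bases to equal them.
Comparing (forward last k vs required): k=1: A vs A ✓; k=2: GA vs AG ✗; k=3: CGA vs AGA ✗; k=4: CCGA vs AGAG ✗; k=5: TCCGA vs AGAGG ✗; k=6: CTCCGA vs AGAGGC ✗; k=7: ACTCCGA vs AGAGGCT ✗.
Only k = 1 is perfect, so the longest perfect 3' overlap is 1.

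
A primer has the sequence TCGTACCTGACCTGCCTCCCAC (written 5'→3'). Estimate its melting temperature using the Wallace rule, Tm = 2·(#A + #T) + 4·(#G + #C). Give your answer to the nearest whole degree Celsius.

Base counts: A=3, T=5, G=3, C=11 (length 22).
Tm = 2·(3+5) + 4·(3+11) = 2·8 + 4·14 = 16 + 56 = 72°C.

72°C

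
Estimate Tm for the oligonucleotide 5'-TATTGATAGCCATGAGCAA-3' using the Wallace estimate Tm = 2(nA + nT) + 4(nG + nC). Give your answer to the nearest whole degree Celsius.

52°C

Base counts: A=7, T=5, G=4, C=3 (length 19).
Tm = 2·(7+5) + 4·(4+3) = 2·12 + 4·7 = 24 + 28 = 52°C.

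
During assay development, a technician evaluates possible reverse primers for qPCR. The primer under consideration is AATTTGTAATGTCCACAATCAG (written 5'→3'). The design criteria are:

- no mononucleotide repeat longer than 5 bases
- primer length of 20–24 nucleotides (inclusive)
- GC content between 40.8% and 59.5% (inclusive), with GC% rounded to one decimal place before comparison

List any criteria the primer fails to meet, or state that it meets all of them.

Base counts: A=8, T=7, G=3, C=4 (length 22).
homopolymer run: longest run = 3 ✓
length: length 22 ✓
GC content: GC 7/22 = 31.8%, outside 40.8–59.5% ✗

Fails: GC content.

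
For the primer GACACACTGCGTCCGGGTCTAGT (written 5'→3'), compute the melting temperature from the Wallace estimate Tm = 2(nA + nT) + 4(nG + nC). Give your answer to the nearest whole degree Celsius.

Base counts: A=4, T=5, G=7, C=7 (length 23).
Tm = 2·(4+5) + 4·(7+7) = 2·9 + 4·14 = 18 + 56 = 74°C.

74°C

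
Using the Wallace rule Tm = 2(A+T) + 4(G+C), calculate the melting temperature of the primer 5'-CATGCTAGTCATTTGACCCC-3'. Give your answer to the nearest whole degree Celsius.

60°C

Base counts: A=4, T=6, G=3, C=7 (length 20).
Tm = 2·(4+6) + 4·(3+7) = 2·10 + 4·10 = 20 + 40 = 60°C.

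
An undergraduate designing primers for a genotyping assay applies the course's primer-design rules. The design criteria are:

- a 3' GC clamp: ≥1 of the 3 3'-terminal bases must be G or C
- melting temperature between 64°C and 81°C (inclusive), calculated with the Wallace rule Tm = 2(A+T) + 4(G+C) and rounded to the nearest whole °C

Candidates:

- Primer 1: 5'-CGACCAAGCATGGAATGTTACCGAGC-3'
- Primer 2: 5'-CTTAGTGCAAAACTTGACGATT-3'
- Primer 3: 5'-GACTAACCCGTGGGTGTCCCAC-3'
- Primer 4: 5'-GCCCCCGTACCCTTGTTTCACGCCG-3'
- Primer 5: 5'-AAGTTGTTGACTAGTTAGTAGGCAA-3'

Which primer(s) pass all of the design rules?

Primer 1, Primer 3 and Primer 5.

Primer 1 (26 nt, A=8 T=4 G=7 C=7): 3' end AGC has 2 G/C ✓; Tm = 2·12 + 4·14 = 80°C ✓ — passes.
Primer 2 (22 nt, A=7 T=7 G=4 C=4): 3' end ATT has 0 G/C, need ≥1 ✗; Tm = 2·14 + 4·8 = 60°C, outside 64–81°C ✗ — fails.
Primer 3 (22 nt, A=4 T=4 G=6 C=8): 3' end CAC has 2 G/C ✓; Tm = 2·8 + 4·14 = 72°C ✓ — passes.
Primer 4 (25 nt, A=2 T=6 G=5 C=12): 3' end CCG has 3 G/C ✓; Tm = 2·8 + 4·17 = 84°C, outside 64–81°C ✗ — fails.
Primer 5 (25 nt, A=8 T=8 G=7 C=2): 3' end CAA has 1 G/C ✓; Tm = 2·16 + 4·9 = 68°C ✓ — passes.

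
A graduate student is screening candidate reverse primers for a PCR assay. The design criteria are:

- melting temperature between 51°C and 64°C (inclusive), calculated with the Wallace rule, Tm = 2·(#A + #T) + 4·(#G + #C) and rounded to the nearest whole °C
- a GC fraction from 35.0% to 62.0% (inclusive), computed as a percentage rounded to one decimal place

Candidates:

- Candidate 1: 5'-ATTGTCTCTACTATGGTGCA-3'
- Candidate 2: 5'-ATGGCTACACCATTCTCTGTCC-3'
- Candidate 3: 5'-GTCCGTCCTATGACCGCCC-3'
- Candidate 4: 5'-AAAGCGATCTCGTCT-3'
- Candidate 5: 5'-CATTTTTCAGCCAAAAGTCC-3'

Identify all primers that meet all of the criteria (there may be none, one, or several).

Candidate 1 (20 nt, A=4 T=8 G=4 C=4): Tm = 2·12 + 4·8 = 56°C ✓; GC 8/20 = 40.0% ✓ — passes.
Candidate 2 (22 nt, A=4 T=7 G=3 C=8): Tm = 2·11 + 4·11 = 66°C, outside 51–64°C ✗; GC 11/22 = 50.0% ✓ — fails.
Candidate 3 (19 nt, A=2 T=4 G=4 C=9): Tm = 2·6 + 4·13 = 64°C ✓; GC 13/19 = 68.4%, outside 35.0–62.0% ✗ — fails.
Candidate 4 (15 nt, A=4 T=4 G=3 C=4): Tm = 2·8 + 4·7 = 44°C, outside 51–64°C ✗; GC 7/15 = 46.7% ✓ — fails.
Candidate 5 (20 nt, A=6 T=6 G=2 C=6): Tm = 2·12 + 4·8 = 56°C ✓; GC 8/20 = 40.0% ✓ — passes.

Candidate 1 and Candidate 5.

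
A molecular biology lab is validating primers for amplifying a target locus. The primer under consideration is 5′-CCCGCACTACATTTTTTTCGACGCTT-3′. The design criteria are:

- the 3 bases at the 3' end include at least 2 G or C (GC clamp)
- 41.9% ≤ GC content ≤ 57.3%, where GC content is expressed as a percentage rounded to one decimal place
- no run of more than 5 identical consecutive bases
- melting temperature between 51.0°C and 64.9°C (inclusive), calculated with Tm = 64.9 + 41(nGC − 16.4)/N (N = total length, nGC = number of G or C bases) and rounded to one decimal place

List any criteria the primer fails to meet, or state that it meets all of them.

Base counts: A=4, T=10, G=3, C=9 (length 26).
GC clamp: 3' end CTT has 1 G/C, need ≥2 ✗
GC content: GC 12/26 = 46.2% ✓
homopolymer run: longest run = 7, exceeds 5 ✗
Tm: Tm = 64.9 + 41·(12 − 16.4)/26 = 58.0°C ✓

Fails: GC clamp, homopolymer run.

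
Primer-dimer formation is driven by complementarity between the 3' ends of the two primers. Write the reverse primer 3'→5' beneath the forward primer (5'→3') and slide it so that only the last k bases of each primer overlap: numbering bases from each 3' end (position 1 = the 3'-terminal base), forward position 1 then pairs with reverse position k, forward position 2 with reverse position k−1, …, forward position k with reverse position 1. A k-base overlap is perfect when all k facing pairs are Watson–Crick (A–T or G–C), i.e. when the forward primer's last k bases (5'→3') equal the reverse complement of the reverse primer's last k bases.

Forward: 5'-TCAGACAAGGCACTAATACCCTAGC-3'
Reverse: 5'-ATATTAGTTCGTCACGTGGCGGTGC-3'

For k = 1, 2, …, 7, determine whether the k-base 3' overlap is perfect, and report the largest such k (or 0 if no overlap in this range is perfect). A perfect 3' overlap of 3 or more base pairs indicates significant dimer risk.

Last 7 bases (5'→3') — forward …CCCTAGC, reverse …GCGGTGC.
Reverse complement of the reverse primer's last 7 bases: GCACCGC; its first k bases are the reverse complement of the reverse primer's last k bases, so a perfect k-base overlap needs the forward primer's last k bases to equal them.
Comparing (forward last k vs required): k=1: C vs G ✗; k=2: GC vs GC ✓; k=3: AGC vs GCA ✗; k=4: TAGC vs GCAC ✗; k=5: CTAGC vs GCACC ✗; k=6: CCTAGC vs GCACCG ✗; k=7: CCCTAGC vs GCACCGC ✗.
Only k = 2 is perfect, so the longest perfect 3' overlap is 2.

Longest perfect overlap: 2 complementary base pairs; below the dimer-risk threshold (threshold 3).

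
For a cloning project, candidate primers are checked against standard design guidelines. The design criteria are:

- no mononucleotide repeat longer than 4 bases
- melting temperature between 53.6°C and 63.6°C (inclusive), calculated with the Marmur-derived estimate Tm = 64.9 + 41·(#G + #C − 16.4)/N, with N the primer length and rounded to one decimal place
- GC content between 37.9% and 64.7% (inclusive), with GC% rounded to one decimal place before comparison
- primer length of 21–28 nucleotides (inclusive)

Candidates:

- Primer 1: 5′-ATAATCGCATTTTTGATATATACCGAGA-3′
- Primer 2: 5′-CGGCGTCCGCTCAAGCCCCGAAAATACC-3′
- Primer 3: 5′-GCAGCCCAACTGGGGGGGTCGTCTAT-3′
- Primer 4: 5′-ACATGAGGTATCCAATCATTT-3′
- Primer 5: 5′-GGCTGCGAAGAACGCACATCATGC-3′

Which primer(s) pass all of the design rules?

Primer 5 only.

Primer 1 (28 nt, A=10 T=10 G=4 C=4): longest run = 5, exceeds 4 ✗; Tm = 64.9 + 41·(8 − 16.4)/28 = 52.6°C, outside 53.6–63.6°C ✗; GC 8/28 = 28.6%, outside 37.9–64.7% ✗; length 28 ✓ — fails.
Primer 2 (28 nt, A=7 T=3 G=6 C=12): longest run = 4 ✓; Tm = 64.9 + 41·(18 − 16.4)/28 = 67.2°C, outside 53.6–63.6°C ✗; GC 18/28 = 64.3% ✓; length 28 ✓ — fails.
Primer 3 (26 nt, A=4 T=5 G=10 C=7): longest run = 7, exceeds 4 ✗; Tm = 64.9 + 41·(17 − 16.4)/26 = 65.8°C, outside 53.6–63.6°C ✗; GC 17/26 = 65.4%, outside 37.9–64.7% ✗; length 26 ✓ — fails.
Primer 4 (21 nt, A=7 T=7 G=3 C=4): longest run = 3 ✓; Tm = 64.9 + 41·(7 − 16.4)/21 = 46.5°C, outside 53.6–63.6°C ✗; GC 7/21 = 33.3%, outside 37.9–64.7% ✗; length 21 ✓ — fails.
Primer 5 (24 nt, A=7 T=3 G=7 C=7): longest run = 2 ✓; Tm = 64.9 + 41·(14 − 16.4)/24 = 60.8°C ✓; GC 14/24 = 58.3% ✓; length 24 ✓ — passes.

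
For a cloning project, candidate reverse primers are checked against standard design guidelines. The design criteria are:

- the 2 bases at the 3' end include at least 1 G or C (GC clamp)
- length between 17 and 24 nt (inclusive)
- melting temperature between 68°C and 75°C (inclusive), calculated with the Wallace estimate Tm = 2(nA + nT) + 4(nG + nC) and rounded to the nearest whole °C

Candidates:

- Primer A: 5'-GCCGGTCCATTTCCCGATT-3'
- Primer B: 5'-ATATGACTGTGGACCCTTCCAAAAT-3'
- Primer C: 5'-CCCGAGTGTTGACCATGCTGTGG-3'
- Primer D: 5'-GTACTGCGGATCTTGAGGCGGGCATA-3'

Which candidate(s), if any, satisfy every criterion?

Primer A (19 nt, A=2 T=6 G=4 C=7): 3' end TT has 0 G/C, need ≥1 ✗; length 19 ✓; Tm = 2·8 + 4·11 = 60°C, outside 68–75°C ✗ — fails.
Primer B (25 nt, A=8 T=7 G=4 C=6): 3' end AT has 0 G/C, need ≥1 ✗; length 25, outside 17–24 ✗; Tm = 2·15 + 4·10 = 70°C ✓ — fails.
Primer C (23 nt, A=3 T=6 G=8 C=6): 3' end GG has 2 G/C ✓; length 23 ✓; Tm = 2·9 + 4·14 = 74°C ✓ — passes.
Primer D (26 nt, A=5 T=6 G=10 C=5): 3' end TA has 0 G/C, need ≥1 ✗; length 26, outside 17–24 ✗; Tm = 2·11 + 4·15 = 82°C, outside 68–75°C ✗ — fails.

Primer C only.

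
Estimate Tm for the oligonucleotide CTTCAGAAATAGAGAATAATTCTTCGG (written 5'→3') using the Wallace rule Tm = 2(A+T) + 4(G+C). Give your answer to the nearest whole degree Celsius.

Base counts: A=10, T=8, G=5, C=4 (length 27).
Tm = 2·(10+8) + 4·(5+4) = 2·18 + 4·9 = 36 + 36 = 72°C.

72°C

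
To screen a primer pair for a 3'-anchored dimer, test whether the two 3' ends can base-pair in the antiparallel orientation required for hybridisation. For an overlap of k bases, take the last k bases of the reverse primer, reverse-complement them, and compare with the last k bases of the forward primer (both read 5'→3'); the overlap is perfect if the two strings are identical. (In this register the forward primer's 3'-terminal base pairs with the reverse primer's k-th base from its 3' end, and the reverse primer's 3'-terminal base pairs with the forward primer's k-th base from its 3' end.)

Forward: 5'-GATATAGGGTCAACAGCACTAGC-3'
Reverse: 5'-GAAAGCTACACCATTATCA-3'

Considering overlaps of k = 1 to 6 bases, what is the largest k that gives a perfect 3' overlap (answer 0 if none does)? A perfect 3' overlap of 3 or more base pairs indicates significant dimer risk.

Last 6 bases (5'→3') — forward …ACTAGC, reverse …TTATCA.
Reverse complement of the reverse primer's last 6 bases: TGATAA; its first k bases are the reverse complement of the reverse primer's last k bases, so a perfect k-base overlap needs the forward primer's last k bases to equal them.
Comparing (forward last k vs required): k=1: C vs T ✗; k=2: GC vs TG ✗; k=3: AGC vs TGA ✗; k=4: TAGC vs TGAT ✗; k=5: CTAGC vs TGATA ✗; k=6: ACTAGC vs TGATAA ✗.
No overlap length from 1 to 6 is perfect, so the longest perfect 3' overlap is 0.

Longest perfect overlap: 0 complementary base pairs; below the dimer-risk threshold (threshold 3).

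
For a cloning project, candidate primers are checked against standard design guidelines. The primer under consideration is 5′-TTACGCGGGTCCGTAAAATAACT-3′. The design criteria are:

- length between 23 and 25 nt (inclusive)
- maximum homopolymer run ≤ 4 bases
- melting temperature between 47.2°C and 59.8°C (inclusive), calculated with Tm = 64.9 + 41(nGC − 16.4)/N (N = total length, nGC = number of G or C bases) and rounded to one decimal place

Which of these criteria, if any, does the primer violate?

Meets all criteria.

Base counts: A=7, T=6, G=5, C=5 (length 23).
length: length 23 ✓
homopolymer run: longest run = 4 ✓
Tm: Tm = 64.9 + 41·(10 − 16.4)/23 = 53.5°C ✓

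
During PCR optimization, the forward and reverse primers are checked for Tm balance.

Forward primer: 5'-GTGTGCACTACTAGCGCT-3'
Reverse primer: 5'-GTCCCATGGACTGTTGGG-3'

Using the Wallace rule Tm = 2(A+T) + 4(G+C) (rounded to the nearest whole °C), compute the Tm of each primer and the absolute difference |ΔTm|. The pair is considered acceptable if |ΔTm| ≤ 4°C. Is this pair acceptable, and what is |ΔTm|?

|ΔTm| = 2°C; the pair is acceptable.

Forward: A=3 T=5 G=5 C=5 → Tm = 2·8 + 4·10 = 56°C.
Reverse: A=2 T=5 G=7 C=4 → Tm = 2·7 + 4·11 = 58°C.
|ΔTm| = |56 − 58| = 2°C, ≤ 4°C.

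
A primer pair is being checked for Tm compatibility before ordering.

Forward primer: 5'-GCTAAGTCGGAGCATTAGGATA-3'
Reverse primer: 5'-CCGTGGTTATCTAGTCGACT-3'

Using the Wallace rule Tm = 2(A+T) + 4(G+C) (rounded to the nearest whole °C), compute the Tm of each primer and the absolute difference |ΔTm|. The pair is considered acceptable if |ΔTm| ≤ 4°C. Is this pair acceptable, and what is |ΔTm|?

Forward: A=7 T=5 G=7 C=3 → Tm = 2·12 + 4·10 = 64°C.
Reverse: A=3 T=7 G=5 C=5 → Tm = 2·10 + 4·10 = 60°C.
|ΔTm| = |64 − 60| = 4°C, ≤ 4°C.

|ΔTm| = 4°C; the pair is acceptable.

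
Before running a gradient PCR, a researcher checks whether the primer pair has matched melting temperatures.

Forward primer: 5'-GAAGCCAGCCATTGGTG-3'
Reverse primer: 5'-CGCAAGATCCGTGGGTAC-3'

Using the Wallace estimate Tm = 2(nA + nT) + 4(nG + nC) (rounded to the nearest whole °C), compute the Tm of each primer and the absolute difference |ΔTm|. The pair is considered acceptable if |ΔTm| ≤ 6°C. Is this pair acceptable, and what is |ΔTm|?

|ΔTm| = 4°C; the pair is acceptable.

Forward: A=4 T=3 G=6 C=4 → Tm = 2·7 + 4·10 = 54°C.
Reverse: A=4 T=3 G=6 C=5 → Tm = 2·7 + 4·11 = 58°C.
|ΔTm| = |54 − 58| = 4°C, ≤ 6°C.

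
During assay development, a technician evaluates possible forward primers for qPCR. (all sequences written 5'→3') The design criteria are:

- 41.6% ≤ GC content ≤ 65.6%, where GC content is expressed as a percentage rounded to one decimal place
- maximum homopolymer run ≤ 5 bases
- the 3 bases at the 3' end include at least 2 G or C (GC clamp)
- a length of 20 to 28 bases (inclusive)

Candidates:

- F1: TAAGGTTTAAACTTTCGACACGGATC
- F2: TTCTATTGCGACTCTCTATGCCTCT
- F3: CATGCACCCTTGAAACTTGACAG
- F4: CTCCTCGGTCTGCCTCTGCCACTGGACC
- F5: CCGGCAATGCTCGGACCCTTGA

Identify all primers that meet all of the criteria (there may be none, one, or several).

F1 (26 nt, A=8 T=8 G=5 C=5): GC 10/26 = 38.5%, outside 41.6–65.6% ✗; longest run = 3 ✓; 3' end ATC has 1 G/C, need ≥2 ✗; length 26 ✓ — fails.
F2 (25 nt, A=3 T=11 G=3 C=8): GC 11/25 = 44.0% ✓; longest run = 2 ✓; 3' end TCT has 1 G/C, need ≥2 ✗; length 25 ✓ — fails.
F3 (23 nt, A=7 T=5 G=4 C=7): GC 11/23 = 47.8% ✓; longest run = 3 ✓; 3' end CAG has 2 G/C ✓; length 23 ✓ — passes.
F4 (28 nt, A=2 T=7 G=6 C=13): GC 19/28 = 67.9%, outside 41.6–65.6% ✗; longest run = 2 ✓; 3' end ACC has 2 G/C ✓; length 28 ✓ — fails.
F5 (22 nt, A=4 T=4 G=6 C=8): GC 14/22 = 63.6% ✓; longest run = 3 ✓; 3' end TGA has 1 G/C, need ≥2 ✗; length 22 ✓ — fails.

F3 only.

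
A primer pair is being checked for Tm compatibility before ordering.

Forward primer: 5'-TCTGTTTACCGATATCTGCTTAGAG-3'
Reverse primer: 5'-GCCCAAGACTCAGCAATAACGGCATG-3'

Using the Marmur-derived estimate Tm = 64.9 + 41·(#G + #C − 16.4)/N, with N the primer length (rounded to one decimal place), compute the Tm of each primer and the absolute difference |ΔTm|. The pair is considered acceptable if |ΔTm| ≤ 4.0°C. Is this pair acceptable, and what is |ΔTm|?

Forward: G+C = 10, N = 25 → Tm = 64.9 + 41·(10 − 16.4)/25 = 54.4°C.
Reverse: G+C = 14, N = 26 → Tm = 64.9 + 41·(14 − 16.4)/26 = 61.1°C.
|ΔTm| = |54.4 − 61.1| = 6.7°C, > 4.0°C.

|ΔTm| = 6.7°C; the pair is not acceptable.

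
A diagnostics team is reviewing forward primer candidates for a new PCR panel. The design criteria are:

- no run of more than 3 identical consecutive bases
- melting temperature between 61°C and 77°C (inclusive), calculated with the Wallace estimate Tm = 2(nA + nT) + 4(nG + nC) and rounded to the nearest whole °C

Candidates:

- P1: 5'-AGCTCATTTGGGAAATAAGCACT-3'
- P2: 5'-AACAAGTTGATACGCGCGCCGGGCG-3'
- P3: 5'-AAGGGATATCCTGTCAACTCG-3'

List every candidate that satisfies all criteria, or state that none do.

P1 (23 nt, A=8 T=6 G=5 C=4): longest run = 3 ✓; Tm = 2·14 + 4·9 = 64°C ✓ — passes.
P2 (25 nt, A=6 T=3 G=9 C=7): longest run = 3 ✓; Tm = 2·9 + 4·16 = 82°C, outside 61–77°C ✗ — fails.
P3 (21 nt, A=6 T=5 G=5 C=5): longest run = 3 ✓; Tm = 2·11 + 4·10 = 62°C ✓ — passes.

P1 and P3.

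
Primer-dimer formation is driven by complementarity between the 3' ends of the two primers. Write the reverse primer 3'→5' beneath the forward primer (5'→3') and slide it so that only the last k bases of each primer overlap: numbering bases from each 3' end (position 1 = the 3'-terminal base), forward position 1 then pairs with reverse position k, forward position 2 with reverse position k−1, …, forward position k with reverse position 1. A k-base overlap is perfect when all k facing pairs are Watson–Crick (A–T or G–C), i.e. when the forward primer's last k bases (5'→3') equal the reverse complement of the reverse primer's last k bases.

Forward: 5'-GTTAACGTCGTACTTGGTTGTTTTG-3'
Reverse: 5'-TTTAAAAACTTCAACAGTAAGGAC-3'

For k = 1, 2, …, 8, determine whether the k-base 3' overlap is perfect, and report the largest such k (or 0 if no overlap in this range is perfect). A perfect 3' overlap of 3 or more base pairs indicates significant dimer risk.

Last 8 bases (5'→3') — forward …TTGTTTTG, reverse …GTAAGGAC.
Reverse complement of the reverse primer's last 8 bases: GTCCTTAC; its first k bases are the reverse complement of the reverse primer's last k bases, so a perfect k-base overlap needs the forward primer's last k bases to equal them.
Comparing (forward last k vs required): k=1: G vs G ✓; k=2: TG vs GT ✗; k=3: TTG vs GTC ✗; k=4: TTTG vs GTCC ✗; k=5: TTTTG vs GTCCT ✗; k=6: GTTTTG vs GTCCTT ✗; k=7: TGTTTTG vs GTCCTTA ✗; k=8: TTGTTTTG vs GTCCTTAC ✗.
Only k = 1 is perfect, so the longest perfect 3' overlap is 1.

Longest perfect overlap: 1 complementary base pair; below the dimer-risk threshold (threshold 3).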